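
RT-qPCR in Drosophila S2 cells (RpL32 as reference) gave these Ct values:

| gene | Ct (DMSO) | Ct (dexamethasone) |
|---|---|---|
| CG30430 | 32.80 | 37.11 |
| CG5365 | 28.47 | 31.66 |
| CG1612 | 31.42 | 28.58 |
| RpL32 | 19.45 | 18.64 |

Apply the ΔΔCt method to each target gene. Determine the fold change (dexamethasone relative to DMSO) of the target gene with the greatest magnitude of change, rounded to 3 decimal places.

CG30430: ΔΔCt = (37.11−18.64) − (32.80−19.45) = 18.47 − 13.35 = 5.12; fold change = 2^-5.12 = 0.029
CG5365: ΔΔCt = (31.66−18.64) − (28.47−19.45) = 13.02 − 9.02 = 4.00; fold change = 2^-4.00 = 0.062
CG1612: ΔΔCt = (28.58−18.64) − (31.42−19.45) = 9.94 − 11.97 = -2.03; fold change = 2^2.03 = 4.084
CG30430 has the largest |ΔΔCt| = 5.12.

0.029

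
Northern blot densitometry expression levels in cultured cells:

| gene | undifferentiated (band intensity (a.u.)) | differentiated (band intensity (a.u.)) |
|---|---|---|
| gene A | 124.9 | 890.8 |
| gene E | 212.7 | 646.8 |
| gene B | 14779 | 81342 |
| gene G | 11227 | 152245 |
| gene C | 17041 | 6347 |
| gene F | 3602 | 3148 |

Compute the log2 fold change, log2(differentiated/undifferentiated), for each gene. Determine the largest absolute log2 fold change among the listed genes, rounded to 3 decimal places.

log2(890.8/124.9) = 2.834  (gene A)
log2(646.8/212.7) = 1.604  (gene E)
log2(81342/14779) = 2.460  (gene B)
log2(152245/11227) = 3.761  (gene G)
log2(6347/17041) = -1.425  (gene C)
log2(3148/3602) = -0.194  (gene F)
The largest magnitude belongs to gene G.

3.761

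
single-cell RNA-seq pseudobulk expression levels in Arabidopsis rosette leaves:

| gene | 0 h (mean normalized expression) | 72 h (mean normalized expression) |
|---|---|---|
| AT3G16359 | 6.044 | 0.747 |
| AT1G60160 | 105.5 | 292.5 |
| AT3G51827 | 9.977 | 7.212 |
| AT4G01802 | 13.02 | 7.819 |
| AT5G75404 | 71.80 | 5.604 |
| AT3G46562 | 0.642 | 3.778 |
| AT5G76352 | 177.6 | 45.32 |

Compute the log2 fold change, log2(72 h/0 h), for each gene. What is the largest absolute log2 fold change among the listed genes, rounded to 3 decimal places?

3.679

log2(0.747/6.044) = -3.016  (AT3G16359)
log2(292.5/105.5) = 1.471  (AT1G60160)
log2(7.212/9.977) = -0.468  (AT3G51827)
log2(7.819/13.02) = -0.736  (AT4G01802)
log2(5.604/71.80) = -3.679  (AT5G75404)
log2(3.778/0.642) = 2.557  (AT3G46562)
log2(45.32/177.6) = -1.970  (AT5G76352)
The largest magnitude belongs to AT5G75404.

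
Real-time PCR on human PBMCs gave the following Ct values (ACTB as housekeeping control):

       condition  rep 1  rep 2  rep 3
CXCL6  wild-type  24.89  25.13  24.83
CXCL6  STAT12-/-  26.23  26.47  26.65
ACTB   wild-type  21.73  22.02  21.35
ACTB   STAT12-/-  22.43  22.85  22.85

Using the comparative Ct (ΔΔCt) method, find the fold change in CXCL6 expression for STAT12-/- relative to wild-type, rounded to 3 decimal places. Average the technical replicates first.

0.712

Mean Ct: CXCL6 wild-type 24.950; CXCL6 STAT12-/- 26.450; ACTB wild-type 21.700; ACTB STAT12-/- 22.710
ΔCt(wild-type) = 24.950 − 21.700 = 3.250
ΔCt(STAT12-/-) = 26.450 − 22.710 = 3.740
ΔΔCt = 3.740 − 3.250 = 0.490
Fold change = 2^(−0.490) = 0.7120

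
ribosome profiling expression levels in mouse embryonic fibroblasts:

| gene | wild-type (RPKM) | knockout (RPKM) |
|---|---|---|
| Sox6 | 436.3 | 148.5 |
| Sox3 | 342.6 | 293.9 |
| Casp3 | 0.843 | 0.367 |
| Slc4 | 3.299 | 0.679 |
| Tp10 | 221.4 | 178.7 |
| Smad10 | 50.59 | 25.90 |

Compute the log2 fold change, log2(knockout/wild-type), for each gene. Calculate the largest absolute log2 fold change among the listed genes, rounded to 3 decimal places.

log2(148.5/436.3) = -1.555  (Sox6)
log2(293.9/342.6) = -0.221  (Sox3)
log2(0.367/0.843) = -1.200  (Casp3)
log2(0.679/3.299) = -2.281  (Slc4)
log2(178.7/221.4) = -0.309  (Tp10)
log2(25.90/50.59) = -0.966  (Smad10)
The largest magnitude belongs to Slc4.

2.281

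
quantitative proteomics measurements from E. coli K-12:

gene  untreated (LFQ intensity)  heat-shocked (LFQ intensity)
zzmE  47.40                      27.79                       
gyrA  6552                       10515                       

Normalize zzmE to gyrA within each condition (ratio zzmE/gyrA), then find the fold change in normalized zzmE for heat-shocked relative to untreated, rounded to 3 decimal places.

zzmE/gyrA (untreated) = 47.40 / 6552 = 0.0072344
zzmE/gyrA (heat-shocked) = 27.79 / 10515 = 0.0026429
Fold change = 0.0026429 / 0.0072344 = 0.3653

0.365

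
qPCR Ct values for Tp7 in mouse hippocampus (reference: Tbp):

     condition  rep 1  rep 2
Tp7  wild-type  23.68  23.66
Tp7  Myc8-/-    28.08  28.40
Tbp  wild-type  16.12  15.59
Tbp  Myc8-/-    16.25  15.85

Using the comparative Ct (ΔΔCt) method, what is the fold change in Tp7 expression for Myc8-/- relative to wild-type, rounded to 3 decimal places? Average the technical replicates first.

Mean Ct: Tp7 wild-type 23.670; Tp7 Myc8-/- 28.240; Tbp wild-type 15.855; Tbp Myc8-/- 16.050
ΔCt(wild-type) = 23.670 − 15.855 = 7.815
ΔCt(Myc8-/-) = 28.240 − 16.050 = 12.190
ΔΔCt = 12.190 − 7.815 = 4.375
Fold change = 2^(−4.375) = 0.0482

0.048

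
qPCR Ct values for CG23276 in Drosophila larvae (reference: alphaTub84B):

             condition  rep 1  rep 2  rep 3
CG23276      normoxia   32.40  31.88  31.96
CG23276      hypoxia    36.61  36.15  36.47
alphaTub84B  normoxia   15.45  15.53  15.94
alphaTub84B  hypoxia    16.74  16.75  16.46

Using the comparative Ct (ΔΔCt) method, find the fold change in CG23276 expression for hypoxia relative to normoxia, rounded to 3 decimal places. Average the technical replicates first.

Mean Ct: CG23276 normoxia 32.080; CG23276 hypoxia 36.410; alphaTub84B normoxia 15.640; alphaTub84B hypoxia 16.650
ΔCt(normoxia) = 32.080 − 15.640 = 16.440
ΔCt(hypoxia) = 36.410 − 16.650 = 19.760
ΔΔCt = 19.760 − 16.440 = 3.320
Fold change = 2^(−3.320) = 0.1001

0.100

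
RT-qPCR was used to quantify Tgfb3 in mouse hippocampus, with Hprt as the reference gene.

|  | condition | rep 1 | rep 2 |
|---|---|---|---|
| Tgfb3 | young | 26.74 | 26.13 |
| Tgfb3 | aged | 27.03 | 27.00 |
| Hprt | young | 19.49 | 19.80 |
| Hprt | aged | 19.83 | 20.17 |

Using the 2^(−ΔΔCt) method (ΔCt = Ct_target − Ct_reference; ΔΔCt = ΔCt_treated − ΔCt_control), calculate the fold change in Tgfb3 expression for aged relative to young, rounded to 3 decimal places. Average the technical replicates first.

0.856

Mean Ct: Tgfb3 young 26.435; Tgfb3 aged 27.015; Hprt young 19.645; Hprt aged 20.000
ΔCt(young) = 26.435 − 19.645 = 6.790
ΔCt(aged) = 27.015 − 20.000 = 7.015
ΔΔCt = 7.015 − 6.790 = 0.225
Fold change = 2^(−0.225) = 0.8556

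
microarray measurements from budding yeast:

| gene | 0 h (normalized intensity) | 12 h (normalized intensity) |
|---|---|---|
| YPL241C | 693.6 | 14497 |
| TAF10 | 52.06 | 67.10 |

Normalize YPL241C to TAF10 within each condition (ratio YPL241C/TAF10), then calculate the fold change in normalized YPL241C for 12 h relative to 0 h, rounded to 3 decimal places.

YPL241C/TAF10 (0 h) = 693.6 / 52.06 = 13.323
YPL241C/TAF10 (12 h) = 14497 / 67.10 = 216.05
Fold change = 216.05 / 13.323 = 16.2163

16.216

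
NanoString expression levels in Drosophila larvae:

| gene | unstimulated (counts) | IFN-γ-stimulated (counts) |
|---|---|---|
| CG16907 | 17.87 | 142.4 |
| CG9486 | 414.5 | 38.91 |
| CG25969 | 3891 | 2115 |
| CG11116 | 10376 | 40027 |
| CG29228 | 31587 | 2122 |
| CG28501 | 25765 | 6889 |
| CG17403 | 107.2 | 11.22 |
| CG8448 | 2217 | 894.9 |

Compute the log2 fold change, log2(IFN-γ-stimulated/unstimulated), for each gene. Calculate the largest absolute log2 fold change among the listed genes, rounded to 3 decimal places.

log2(142.4/17.87) = 2.994  (CG16907)
log2(38.91/414.5) = -3.413  (CG9486)
log2(2115/3891) = -0.879  (CG25969)
log2(40027/10376) = 1.948  (CG11116)
log2(2122/31587) = -3.896  (CG29228)
log2(6889/25765) = -1.903  (CG28501)
log2(11.22/107.2) = -3.256  (CG17403)
log2(894.9/2217) = -1.309  (CG8448)
The largest magnitude belongs to CG29228.

3.896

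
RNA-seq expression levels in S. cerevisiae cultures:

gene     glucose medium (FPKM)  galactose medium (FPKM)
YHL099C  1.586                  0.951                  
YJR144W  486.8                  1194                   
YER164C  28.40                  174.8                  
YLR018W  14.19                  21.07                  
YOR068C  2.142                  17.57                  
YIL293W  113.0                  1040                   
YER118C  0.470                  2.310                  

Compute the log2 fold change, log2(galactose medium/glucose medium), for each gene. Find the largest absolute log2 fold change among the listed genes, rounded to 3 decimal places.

3.202

log2(0.951/1.586) = -0.738  (YHL099C)
log2(1194/486.8) = 1.294  (YJR144W)
log2(174.8/28.40) = 2.622  (YER164C)
log2(21.07/14.19) = 0.570  (YLR018W)
log2(17.57/2.142) = 3.036  (YOR068C)
log2(1040/113.0) = 3.202  (YIL293W)
log2(2.310/0.470) = 2.297  (YER118C)
The largest magnitude belongs to YIL293W.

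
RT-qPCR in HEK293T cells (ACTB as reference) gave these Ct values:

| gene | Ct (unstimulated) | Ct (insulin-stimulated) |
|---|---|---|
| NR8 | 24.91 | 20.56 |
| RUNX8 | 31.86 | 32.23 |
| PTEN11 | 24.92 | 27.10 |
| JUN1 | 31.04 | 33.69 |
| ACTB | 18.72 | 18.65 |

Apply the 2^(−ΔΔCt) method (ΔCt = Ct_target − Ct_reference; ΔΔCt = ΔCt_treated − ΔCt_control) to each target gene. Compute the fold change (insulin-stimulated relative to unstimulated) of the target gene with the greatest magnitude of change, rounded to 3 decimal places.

NR8: ΔΔCt = (20.56−18.65) − (24.91−18.72) = 1.91 − 6.19 = -4.28; fold change = 2^4.28 = 19.427
RUNX8: ΔΔCt = (32.23−18.65) − (31.86−18.72) = 13.58 − 13.14 = 0.44; fold change = 2^-0.44 = 0.737
PTEN11: ΔΔCt = (27.10−18.65) − (24.92−18.72) = 8.45 − 6.20 = 2.25; fold change = 2^-2.25 = 0.210
JUN1: ΔΔCt = (33.69−18.65) − (31.04−18.72) = 15.04 − 12.32 = 2.72; fold change = 2^-2.72 = 0.152
NR8 has the largest |ΔΔCt| = 4.28.

19.427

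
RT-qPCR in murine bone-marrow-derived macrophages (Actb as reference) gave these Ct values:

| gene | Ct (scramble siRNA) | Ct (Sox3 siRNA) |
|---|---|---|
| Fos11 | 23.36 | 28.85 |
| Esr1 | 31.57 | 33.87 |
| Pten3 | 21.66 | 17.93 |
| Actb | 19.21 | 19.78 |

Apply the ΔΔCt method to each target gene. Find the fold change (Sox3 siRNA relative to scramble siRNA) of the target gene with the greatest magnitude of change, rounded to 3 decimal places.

0.033

Fos11: ΔΔCt = (28.85−19.78) − (23.36−19.21) = 9.07 − 4.15 = 4.92; fold change = 2^-4.92 = 0.033
Esr1: ΔΔCt = (33.87−19.78) − (31.57−19.21) = 14.09 − 12.36 = 1.73; fold change = 2^-1.73 = 0.301
Pten3: ΔΔCt = (17.93−19.78) − (21.66−19.21) = -1.85 − 2.45 = -4.30; fold change = 2^4.30 = 19.698
Fos11 has the largest |ΔΔCt| = 4.92.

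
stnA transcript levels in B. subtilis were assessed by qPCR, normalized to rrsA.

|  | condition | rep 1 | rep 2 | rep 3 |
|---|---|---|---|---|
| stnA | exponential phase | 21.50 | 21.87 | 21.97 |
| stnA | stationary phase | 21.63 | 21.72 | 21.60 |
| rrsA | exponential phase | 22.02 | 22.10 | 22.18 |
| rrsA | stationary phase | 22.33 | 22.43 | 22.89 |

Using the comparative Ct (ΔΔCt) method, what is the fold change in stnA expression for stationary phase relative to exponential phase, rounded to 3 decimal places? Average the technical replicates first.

Mean Ct: stnA exponential phase 21.780; stnA stationary phase 21.650; rrsA exponential phase 22.100; rrsA stationary phase 22.550
ΔCt(exponential phase) = 21.780 − 22.100 = -0.320
ΔCt(stationary phase) = 21.650 − 22.550 = -0.900
ΔΔCt = -0.900 − (-0.320) = -0.580
Fold change = 2^(−(-0.580)) = 2^0.580 = 1.4948

1.495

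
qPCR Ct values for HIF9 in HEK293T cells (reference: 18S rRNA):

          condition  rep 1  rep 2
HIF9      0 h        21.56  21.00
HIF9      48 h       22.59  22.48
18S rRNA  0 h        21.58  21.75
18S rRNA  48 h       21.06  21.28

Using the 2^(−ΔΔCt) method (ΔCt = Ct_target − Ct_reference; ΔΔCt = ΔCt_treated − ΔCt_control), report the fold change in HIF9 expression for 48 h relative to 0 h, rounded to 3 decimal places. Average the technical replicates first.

0.297

Mean Ct: HIF9 0 h 21.280; HIF9 48 h 22.535; 18S rRNA 0 h 21.665; 18S rRNA 48 h 21.170
ΔCt(0 h) = 21.280 − 21.665 = -0.385
ΔCt(48 h) = 22.535 − 21.170 = 1.365
ΔΔCt = 1.365 − (-0.385) = 1.750
Fold change = 2^(−1.750) = 0.2973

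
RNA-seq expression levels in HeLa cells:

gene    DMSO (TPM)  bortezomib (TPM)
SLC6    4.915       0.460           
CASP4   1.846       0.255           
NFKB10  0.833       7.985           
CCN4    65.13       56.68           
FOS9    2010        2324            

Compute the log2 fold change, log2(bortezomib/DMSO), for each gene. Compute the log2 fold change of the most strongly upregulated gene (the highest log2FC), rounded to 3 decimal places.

3.261

log2(0.460/4.915) = -3.417  (SLC6)
log2(0.255/1.846) = -2.856  (CASP4)
log2(7.985/0.833) = 3.261  (NFKB10)
log2(56.68/65.13) = -0.200  (CCN4)
log2(2324/2010) = 0.209  (FOS9)
NFKB10 is most strongly upregulated.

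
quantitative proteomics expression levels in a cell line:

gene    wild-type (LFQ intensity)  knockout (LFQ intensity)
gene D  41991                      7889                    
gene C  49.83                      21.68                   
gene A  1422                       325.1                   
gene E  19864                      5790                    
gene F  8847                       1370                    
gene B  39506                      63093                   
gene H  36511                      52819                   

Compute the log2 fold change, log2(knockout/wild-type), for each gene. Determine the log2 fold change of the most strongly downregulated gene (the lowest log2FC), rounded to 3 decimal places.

log2(7889/41991) = -2.412  (gene D)
log2(21.68/49.83) = -1.201  (gene C)
log2(325.1/1422) = -2.129  (gene A)
log2(5790/19864) = -1.779  (gene E)
log2(1370/8847) = -2.691  (gene F)
log2(63093/39506) = 0.675  (gene B)
log2(52819/36511) = 0.533  (gene H)
gene F is most strongly downregulated.

-2.691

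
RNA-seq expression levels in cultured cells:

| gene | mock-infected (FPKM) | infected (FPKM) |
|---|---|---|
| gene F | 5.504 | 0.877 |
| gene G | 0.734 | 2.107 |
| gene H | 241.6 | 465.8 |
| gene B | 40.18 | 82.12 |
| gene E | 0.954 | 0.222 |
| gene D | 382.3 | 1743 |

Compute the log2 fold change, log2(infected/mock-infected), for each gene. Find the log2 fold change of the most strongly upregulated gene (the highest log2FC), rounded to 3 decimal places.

log2(0.877/5.504) = -2.650  (gene F)
log2(2.107/0.734) = 1.521  (gene G)
log2(465.8/241.6) = 0.947  (gene H)
log2(82.12/40.18) = 1.031  (gene B)
log2(0.222/0.954) = -2.103  (gene E)
log2(1743/382.3) = 2.189  (gene D)
gene D is most strongly upregulated.

2.189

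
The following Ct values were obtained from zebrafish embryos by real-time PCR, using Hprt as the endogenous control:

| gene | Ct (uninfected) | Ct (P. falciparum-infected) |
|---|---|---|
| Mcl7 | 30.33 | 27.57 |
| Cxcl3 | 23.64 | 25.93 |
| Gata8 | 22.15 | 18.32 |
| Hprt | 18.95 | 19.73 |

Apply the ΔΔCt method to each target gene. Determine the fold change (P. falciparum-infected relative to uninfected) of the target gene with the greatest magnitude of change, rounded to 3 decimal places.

Mcl7: ΔΔCt = (27.57−19.73) − (30.33−18.95) = 7.84 − 11.38 = -3.54; fold change = 2^3.54 = 11.632
Cxcl3: ΔΔCt = (25.93−19.73) − (23.64−18.95) = 6.20 − 4.69 = 1.51; fold change = 2^-1.51 = 0.351
Gata8: ΔΔCt = (18.32−19.73) − (22.15−18.95) = -1.41 − 3.20 = -4.61; fold change = 2^4.61 = 24.420
Gata8 has the largest |ΔΔCt| = 4.61.

24.420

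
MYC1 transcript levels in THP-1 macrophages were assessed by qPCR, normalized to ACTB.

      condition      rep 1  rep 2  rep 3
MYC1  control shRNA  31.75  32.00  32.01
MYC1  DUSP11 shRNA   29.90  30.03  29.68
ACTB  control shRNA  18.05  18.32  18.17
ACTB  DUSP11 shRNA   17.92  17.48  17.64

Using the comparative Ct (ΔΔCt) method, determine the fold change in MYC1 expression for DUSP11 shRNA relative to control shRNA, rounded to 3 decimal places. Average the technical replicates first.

Mean Ct: MYC1 control shRNA 31.920; MYC1 DUSP11 shRNA 29.870; ACTB control shRNA 18.180; ACTB DUSP11 shRNA 17.680
ΔCt(control shRNA) = 31.920 − 18.180 = 13.740
ΔCt(DUSP11 shRNA) = 29.870 − 17.680 = 12.190
ΔΔCt = 12.190 − 13.740 = -1.550
Fold change = 2^(−(-1.550)) = 2^1.550 = 2.9282

2.928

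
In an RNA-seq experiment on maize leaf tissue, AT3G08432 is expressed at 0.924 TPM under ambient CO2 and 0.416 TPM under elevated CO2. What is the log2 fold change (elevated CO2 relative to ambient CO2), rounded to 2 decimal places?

-1.15

Fold change = 0.416 / 0.924 = 0.4502
log2(0.4502) = -1.151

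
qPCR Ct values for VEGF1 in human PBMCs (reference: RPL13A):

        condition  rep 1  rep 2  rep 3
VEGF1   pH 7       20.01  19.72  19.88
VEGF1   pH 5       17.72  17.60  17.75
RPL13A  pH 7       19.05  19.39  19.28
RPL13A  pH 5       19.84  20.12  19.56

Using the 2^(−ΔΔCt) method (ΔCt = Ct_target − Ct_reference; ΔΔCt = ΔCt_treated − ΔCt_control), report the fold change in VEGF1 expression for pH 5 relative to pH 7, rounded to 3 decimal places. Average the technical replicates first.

Mean Ct: VEGF1 pH 7 19.870; VEGF1 pH 5 17.690; RPL13A pH 7 19.240; RPL13A pH 5 19.840
ΔCt(pH 7) = 19.870 − 19.240 = 0.630
ΔCt(pH 5) = 17.690 − 19.840 = -2.150
ΔΔCt = -2.150 − 0.630 = -2.780
Fold change = 2^(−(-2.780)) = 2^2.780 = 6.8685

6.869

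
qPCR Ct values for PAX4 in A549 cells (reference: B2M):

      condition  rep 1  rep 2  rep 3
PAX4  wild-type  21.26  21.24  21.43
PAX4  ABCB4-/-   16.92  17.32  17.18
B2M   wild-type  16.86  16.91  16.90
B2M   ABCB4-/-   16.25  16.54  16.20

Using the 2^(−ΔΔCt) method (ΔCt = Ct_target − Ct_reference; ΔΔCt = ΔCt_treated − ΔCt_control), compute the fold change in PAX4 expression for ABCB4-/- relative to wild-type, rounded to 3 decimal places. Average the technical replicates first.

Mean Ct: PAX4 wild-type 21.310; PAX4 ABCB4-/- 17.140; B2M wild-type 16.890; B2M ABCB4-/- 16.330
ΔCt(wild-type) = 21.310 − 16.890 = 4.420
ΔCt(ABCB4-/-) = 17.140 − 16.330 = 0.810
ΔΔCt = 0.810 − 4.420 = -3.610
Fold change = 2^(−(-3.610)) = 2^3.610 = 12.2101

12.210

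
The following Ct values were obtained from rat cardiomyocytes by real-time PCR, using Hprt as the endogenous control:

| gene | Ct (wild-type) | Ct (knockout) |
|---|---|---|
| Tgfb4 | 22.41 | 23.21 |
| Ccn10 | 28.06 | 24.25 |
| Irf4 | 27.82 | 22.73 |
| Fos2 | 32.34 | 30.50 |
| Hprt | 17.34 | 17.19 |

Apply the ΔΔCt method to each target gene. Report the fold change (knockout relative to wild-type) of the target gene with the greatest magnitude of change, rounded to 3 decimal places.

30.696

Tgfb4: ΔΔCt = (23.21−17.19) − (22.41−17.34) = 6.02 − 5.07 = 0.95; fold change = 2^-0.95 = 0.518
Ccn10: ΔΔCt = (24.25−17.19) − (28.06−17.34) = 7.06 − 10.72 = -3.66; fold change = 2^3.66 = 12.641
Irf4: ΔΔCt = (22.73−17.19) − (27.82−17.34) = 5.54 − 10.48 = -4.94; fold change = 2^4.94 = 30.696
Fos2: ΔΔCt = (30.50−17.19) − (32.34−17.34) = 13.31 − 15.00 = -1.69; fold change = 2^1.69 = 3.227
Irf4 has the largest |ΔΔCt| = 4.94.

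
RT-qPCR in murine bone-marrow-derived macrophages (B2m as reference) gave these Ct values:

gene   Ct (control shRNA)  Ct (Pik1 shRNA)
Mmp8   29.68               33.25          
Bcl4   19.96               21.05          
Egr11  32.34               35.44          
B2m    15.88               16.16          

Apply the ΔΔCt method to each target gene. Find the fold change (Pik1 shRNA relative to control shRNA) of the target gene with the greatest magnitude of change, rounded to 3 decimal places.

Mmp8: ΔΔCt = (33.25−16.16) − (29.68−15.88) = 17.09 − 13.80 = 3.29; fold change = 2^-3.29 = 0.102
Bcl4: ΔΔCt = (21.05−16.16) − (19.96−15.88) = 4.89 − 4.08 = 0.81; fold change = 2^-0.81 = 0.570
Egr11: ΔΔCt = (35.44−16.16) − (32.34−15.88) = 19.28 − 16.46 = 2.82; fold change = 2^-2.82 = 0.142
Mmp8 has the largest |ΔΔCt| = 3.29.

0.102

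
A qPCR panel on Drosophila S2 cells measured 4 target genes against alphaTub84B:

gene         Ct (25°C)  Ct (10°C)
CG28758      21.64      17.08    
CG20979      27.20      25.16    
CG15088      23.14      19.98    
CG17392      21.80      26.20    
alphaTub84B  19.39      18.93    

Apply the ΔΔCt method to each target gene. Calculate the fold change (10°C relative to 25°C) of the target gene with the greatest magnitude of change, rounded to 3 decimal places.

0.034

CG28758: ΔΔCt = (17.08−18.93) − (21.64−19.39) = -1.85 − 2.25 = -4.10; fold change = 2^4.10 = 17.148
CG20979: ΔΔCt = (25.16−18.93) − (27.20−19.39) = 6.23 − 7.81 = -1.58; fold change = 2^1.58 = 2.990
CG15088: ΔΔCt = (19.98−18.93) − (23.14−19.39) = 1.05 − 3.75 = -2.70; fold change = 2^2.70 = 6.498
CG17392: ΔΔCt = (26.20−18.93) − (21.80−19.39) = 7.27 − 2.41 = 4.86; fold change = 2^-4.86 = 0.034
CG17392 has the largest |ΔΔCt| = 4.86.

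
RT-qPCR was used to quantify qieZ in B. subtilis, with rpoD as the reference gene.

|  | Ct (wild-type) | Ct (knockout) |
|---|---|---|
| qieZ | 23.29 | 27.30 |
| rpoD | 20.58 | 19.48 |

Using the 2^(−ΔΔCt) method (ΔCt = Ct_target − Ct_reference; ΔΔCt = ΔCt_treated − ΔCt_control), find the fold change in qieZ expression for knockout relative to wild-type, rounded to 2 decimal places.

ΔCt(wild-type) = 23.290 − 20.580 = 2.710
ΔCt(knockout) = 27.300 − 19.480 = 7.820
ΔΔCt = 7.820 − 2.710 = 5.110
Fold change = 2^(−5.110) = 0.029

0.03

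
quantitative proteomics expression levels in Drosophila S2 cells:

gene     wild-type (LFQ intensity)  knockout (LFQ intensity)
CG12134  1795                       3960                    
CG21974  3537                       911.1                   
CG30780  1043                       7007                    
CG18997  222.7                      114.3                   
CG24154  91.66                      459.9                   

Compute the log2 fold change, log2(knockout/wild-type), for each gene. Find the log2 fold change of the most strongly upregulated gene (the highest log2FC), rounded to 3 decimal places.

log2(3960/1795) = 1.142  (CG12134)
log2(911.1/3537) = -1.957  (CG21974)
log2(7007/1043) = 2.748  (CG30780)
log2(114.3/222.7) = -0.962  (CG18997)
log2(459.9/91.66) = 2.327  (CG24154)
CG30780 is most strongly upregulated.

2.748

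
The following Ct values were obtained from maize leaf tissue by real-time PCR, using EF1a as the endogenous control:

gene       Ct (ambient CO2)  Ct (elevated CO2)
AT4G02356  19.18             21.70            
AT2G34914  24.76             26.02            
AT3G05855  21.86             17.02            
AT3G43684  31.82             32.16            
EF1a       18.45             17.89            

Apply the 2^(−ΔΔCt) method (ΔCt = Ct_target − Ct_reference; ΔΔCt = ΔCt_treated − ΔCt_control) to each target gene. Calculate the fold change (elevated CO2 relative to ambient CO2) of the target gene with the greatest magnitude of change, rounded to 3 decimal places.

19.427

AT4G02356: ΔΔCt = (21.70−17.89) − (19.18−18.45) = 3.81 − 0.73 = 3.08; fold change = 2^-3.08 = 0.118
AT2G34914: ΔΔCt = (26.02−17.89) − (24.76−18.45) = 8.13 − 6.31 = 1.82; fold change = 2^-1.82 = 0.283
AT3G05855: ΔΔCt = (17.02−17.89) − (21.86−18.45) = -0.87 − 3.41 = -4.28; fold change = 2^4.28 = 19.427
AT3G43684: ΔΔCt = (32.16−17.89) − (31.82−18.45) = 14.27 − 13.37 = 0.90; fold change = 2^-0.90 = 0.536
AT3G05855 has the largest |ΔΔCt| = 4.28.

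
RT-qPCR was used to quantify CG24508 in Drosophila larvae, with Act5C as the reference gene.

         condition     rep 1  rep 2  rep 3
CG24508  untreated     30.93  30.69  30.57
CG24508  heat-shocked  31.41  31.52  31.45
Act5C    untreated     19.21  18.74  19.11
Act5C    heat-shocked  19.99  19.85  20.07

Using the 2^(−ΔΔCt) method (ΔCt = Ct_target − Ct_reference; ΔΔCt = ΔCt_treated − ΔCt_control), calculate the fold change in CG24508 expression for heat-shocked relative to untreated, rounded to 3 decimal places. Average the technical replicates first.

Mean Ct: CG24508 untreated 30.730; CG24508 heat-shocked 31.460; Act5C untreated 19.020; Act5C heat-shocked 19.970
ΔCt(untreated) = 30.730 − 19.020 = 11.710
ΔCt(heat-shocked) = 31.460 − 19.970 = 11.490
ΔΔCt = 11.490 − 11.710 = -0.220
Fold change = 2^(−(-0.220)) = 2^0.220 = 1.1647

1.165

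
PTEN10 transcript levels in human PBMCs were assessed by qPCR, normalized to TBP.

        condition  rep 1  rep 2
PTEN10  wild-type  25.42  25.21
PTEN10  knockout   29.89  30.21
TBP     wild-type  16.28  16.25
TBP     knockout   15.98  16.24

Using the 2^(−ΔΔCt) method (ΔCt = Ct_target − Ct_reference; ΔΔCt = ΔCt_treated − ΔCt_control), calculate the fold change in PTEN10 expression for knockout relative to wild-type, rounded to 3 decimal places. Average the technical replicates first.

0.034

Mean Ct: PTEN10 wild-type 25.315; PTEN10 knockout 30.050; TBP wild-type 16.265; TBP knockout 16.110
ΔCt(wild-type) = 25.315 − 16.265 = 9.050
ΔCt(knockout) = 30.050 − 16.110 = 13.940
ΔΔCt = 13.940 − 9.050 = 4.890
Fold change = 2^(−4.890) = 0.0337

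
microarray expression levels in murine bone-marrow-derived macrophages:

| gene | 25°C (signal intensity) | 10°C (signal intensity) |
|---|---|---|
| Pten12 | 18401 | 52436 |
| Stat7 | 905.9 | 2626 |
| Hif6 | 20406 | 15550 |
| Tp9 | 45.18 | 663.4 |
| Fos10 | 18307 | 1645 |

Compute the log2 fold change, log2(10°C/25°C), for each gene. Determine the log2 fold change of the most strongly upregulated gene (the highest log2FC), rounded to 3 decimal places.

log2(52436/18401) = 1.511  (Pten12)
log2(2626/905.9) = 1.535  (Stat7)
log2(15550/20406) = -0.392  (Hif6)
log2(663.4/45.18) = 3.876  (Tp9)
log2(1645/18307) = -3.476  (Fos10)
Tp9 is most strongly upregulated.

3.876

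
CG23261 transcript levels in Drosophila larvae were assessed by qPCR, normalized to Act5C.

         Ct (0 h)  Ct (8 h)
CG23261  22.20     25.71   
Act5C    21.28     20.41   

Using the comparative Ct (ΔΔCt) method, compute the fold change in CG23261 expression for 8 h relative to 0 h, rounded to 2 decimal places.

0.05

ΔCt(0 h) = 22.200 − 21.280 = 0.920
ΔCt(8 h) = 25.710 − 20.410 = 5.300
ΔΔCt = 5.300 − 0.920 = 4.380
Fold change = 2^(−4.380) = 0.048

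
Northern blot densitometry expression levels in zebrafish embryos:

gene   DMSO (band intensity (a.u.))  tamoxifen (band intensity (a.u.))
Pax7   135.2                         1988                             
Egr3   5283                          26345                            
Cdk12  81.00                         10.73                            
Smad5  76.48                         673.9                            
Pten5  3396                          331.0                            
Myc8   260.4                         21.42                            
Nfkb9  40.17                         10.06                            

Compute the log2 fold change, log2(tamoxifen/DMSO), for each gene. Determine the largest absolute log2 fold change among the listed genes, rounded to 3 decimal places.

3.878

log2(1988/135.2) = 3.878  (Pax7)
log2(26345/5283) = 2.318  (Egr3)
log2(10.73/81.00) = -2.916  (Cdk12)
log2(673.9/76.48) = 3.139  (Smad5)
log2(331.0/3396) = -3.359  (Pten5)
log2(21.42/260.4) = -3.604  (Myc8)
log2(10.06/40.17) = -1.997  (Nfkb9)
The largest magnitude belongs to Pax7.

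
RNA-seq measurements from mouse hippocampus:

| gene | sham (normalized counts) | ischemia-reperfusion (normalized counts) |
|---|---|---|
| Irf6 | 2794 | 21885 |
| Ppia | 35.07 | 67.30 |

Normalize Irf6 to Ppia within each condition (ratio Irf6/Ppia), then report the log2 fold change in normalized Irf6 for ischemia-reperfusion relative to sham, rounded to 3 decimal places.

2.029

Irf6/Ppia (sham) = 2794 / 35.07 = 79.669
Irf6/Ppia (ischemia-reperfusion) = 21885 / 67.30 = 325.19
Fold change = 325.19 / 79.669 = 4.0817
log2(4.0817) = 2.0292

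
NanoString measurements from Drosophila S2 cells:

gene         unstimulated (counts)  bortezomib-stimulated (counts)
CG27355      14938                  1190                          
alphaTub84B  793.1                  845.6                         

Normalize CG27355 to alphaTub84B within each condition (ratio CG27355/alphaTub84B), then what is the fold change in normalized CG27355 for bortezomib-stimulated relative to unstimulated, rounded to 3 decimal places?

0.075

CG27355/alphaTub84B (unstimulated) = 14938 / 793.1 = 18.835
CG27355/alphaTub84B (bortezomib-stimulated) = 1190 / 845.6 = 1.4073
Fold change = 1.4073 / 18.835 = 0.0747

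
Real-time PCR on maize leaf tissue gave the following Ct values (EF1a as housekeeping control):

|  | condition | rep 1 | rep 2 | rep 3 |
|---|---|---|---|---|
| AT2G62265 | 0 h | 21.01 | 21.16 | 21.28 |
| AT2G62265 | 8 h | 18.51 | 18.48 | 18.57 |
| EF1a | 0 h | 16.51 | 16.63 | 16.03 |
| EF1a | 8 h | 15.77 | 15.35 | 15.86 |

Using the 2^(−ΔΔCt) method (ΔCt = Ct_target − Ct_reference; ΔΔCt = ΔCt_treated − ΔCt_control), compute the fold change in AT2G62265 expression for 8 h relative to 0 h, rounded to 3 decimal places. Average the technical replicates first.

Mean Ct: AT2G62265 0 h 21.150; AT2G62265 8 h 18.520; EF1a 0 h 16.390; EF1a 8 h 15.660
ΔCt(0 h) = 21.150 − 16.390 = 4.760
ΔCt(8 h) = 18.520 − 15.660 = 2.860
ΔΔCt = 2.860 − 4.760 = -1.900
Fold change = 2^(−(-1.900)) = 2^1.900 = 3.7321

3.732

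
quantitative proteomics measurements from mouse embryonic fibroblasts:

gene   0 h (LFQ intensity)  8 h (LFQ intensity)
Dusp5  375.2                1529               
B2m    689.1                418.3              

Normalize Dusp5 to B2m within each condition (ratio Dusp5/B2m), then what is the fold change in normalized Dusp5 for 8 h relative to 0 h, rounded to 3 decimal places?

6.713

Dusp5/B2m (0 h) = 375.2 / 689.1 = 0.54448
Dusp5/B2m (8 h) = 1529 / 418.3 = 3.6553
Fold change = 3.6553 / 0.54448 = 6.7133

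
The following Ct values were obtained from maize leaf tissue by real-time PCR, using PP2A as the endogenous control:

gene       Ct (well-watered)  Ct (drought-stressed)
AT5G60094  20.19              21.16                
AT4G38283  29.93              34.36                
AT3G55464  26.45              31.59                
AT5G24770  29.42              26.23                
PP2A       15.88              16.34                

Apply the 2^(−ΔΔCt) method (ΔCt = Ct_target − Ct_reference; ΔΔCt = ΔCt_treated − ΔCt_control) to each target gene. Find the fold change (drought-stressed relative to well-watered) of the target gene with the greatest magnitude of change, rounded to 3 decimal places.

AT5G60094: ΔΔCt = (21.16−16.34) − (20.19−15.88) = 4.82 − 4.31 = 0.51; fold change = 2^-0.51 = 0.702
AT4G38283: ΔΔCt = (34.36−16.34) − (29.93−15.88) = 18.02 − 14.05 = 3.97; fold change = 2^-3.97 = 0.064
AT3G55464: ΔΔCt = (31.59−16.34) − (26.45−15.88) = 15.25 − 10.57 = 4.68; fold change = 2^-4.68 = 0.039
AT5G24770: ΔΔCt = (26.23−16.34) − (29.42−15.88) = 9.89 − 13.54 = -3.65; fold change = 2^3.65 = 12.553
AT3G55464 has the largest |ΔΔCt| = 4.68.

0.039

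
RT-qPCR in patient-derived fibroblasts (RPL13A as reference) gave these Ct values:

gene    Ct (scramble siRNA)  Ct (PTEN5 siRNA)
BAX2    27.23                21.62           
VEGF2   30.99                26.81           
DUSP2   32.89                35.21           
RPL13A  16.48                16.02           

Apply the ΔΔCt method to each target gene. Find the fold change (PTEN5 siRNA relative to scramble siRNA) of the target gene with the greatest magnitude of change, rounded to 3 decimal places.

BAX2: ΔΔCt = (21.62−16.02) − (27.23−16.48) = 5.60 − 10.75 = -5.15; fold change = 2^5.15 = 35.506
VEGF2: ΔΔCt = (26.81−16.02) − (30.99−16.48) = 10.79 − 14.51 = -3.72; fold change = 2^3.72 = 13.177
DUSP2: ΔΔCt = (35.21−16.02) − (32.89−16.48) = 19.19 − 16.41 = 2.78; fold change = 2^-2.78 = 0.146
BAX2 has the largest |ΔΔCt| = 5.15.

35.506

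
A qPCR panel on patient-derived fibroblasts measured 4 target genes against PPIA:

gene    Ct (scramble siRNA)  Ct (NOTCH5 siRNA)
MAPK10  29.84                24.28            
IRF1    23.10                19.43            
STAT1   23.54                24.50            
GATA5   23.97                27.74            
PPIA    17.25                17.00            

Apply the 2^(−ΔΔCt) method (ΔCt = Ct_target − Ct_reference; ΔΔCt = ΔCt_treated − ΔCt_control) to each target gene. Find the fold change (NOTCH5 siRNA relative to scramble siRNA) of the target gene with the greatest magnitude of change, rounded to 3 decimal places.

39.671

MAPK10: ΔΔCt = (24.28−17.00) − (29.84−17.25) = 7.28 − 12.59 = -5.31; fold change = 2^5.31 = 39.671
IRF1: ΔΔCt = (19.43−17.00) − (23.10−17.25) = 2.43 − 5.85 = -3.42; fold change = 2^3.42 = 10.703
STAT1: ΔΔCt = (24.50−17.00) − (23.54−17.25) = 7.50 − 6.29 = 1.21; fold change = 2^-1.21 = 0.432
GATA5: ΔΔCt = (27.74−17.00) − (23.97−17.25) = 10.74 − 6.72 = 4.02; fold change = 2^-4.02 = 0.062
MAPK10 has the largest |ΔΔCt| = 5.31.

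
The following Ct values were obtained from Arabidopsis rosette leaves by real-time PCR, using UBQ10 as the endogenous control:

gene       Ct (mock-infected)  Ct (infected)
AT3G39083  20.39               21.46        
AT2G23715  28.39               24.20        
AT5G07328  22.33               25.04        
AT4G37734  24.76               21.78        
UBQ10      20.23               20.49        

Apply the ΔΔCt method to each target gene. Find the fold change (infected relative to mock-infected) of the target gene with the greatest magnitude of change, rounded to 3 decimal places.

21.857

AT3G39083: ΔΔCt = (21.46−20.49) − (20.39−20.23) = 0.97 − 0.16 = 0.81; fold change = 2^-0.81 = 0.570
AT2G23715: ΔΔCt = (24.20−20.49) − (28.39−20.23) = 3.71 − 8.16 = -4.45; fold change = 2^4.45 = 21.857
AT5G07328: ΔΔCt = (25.04−20.49) − (22.33−20.23) = 4.55 − 2.10 = 2.45; fold change = 2^-2.45 = 0.183
AT4G37734: ΔΔCt = (21.78−20.49) − (24.76−20.23) = 1.29 − 4.53 = -3.24; fold change = 2^3.24 = 9.448
AT2G23715 has the largest |ΔΔCt| = 4.45.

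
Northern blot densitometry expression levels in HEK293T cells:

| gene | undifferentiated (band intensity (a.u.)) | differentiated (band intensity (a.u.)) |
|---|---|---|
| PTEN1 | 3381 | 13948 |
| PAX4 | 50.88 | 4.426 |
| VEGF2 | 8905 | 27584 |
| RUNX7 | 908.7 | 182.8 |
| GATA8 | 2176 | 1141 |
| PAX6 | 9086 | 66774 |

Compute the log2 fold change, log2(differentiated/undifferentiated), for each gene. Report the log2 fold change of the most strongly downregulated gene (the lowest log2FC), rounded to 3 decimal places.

-3.523

log2(13948/3381) = 2.045  (PTEN1)
log2(4.426/50.88) = -3.523  (PAX4)
log2(27584/8905) = 1.631  (VEGF2)
log2(182.8/908.7) = -2.314  (RUNX7)
log2(1141/2176) = -0.931  (GATA8)
log2(66774/9086) = 2.878  (PAX6)
PAX4 is most strongly downregulated.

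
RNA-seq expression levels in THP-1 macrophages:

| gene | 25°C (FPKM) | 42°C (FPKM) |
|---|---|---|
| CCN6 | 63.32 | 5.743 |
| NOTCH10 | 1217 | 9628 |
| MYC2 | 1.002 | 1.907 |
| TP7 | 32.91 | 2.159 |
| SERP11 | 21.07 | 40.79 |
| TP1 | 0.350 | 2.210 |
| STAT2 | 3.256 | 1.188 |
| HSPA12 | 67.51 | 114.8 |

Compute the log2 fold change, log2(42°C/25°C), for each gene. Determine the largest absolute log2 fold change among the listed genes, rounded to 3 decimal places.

3.930

log2(5.743/63.32) = -3.463  (CCN6)
log2(9628/1217) = 2.984  (NOTCH10)
log2(1.907/1.002) = 0.928  (MYC2)
log2(2.159/32.91) = -3.930  (TP7)
log2(40.79/21.07) = 0.953  (SERP11)
log2(2.210/0.350) = 2.659  (TP1)
log2(1.188/3.256) = -1.455  (STAT2)
log2(114.8/67.51) = 0.766  (HSPA12)
The largest magnitude belongs to TP7.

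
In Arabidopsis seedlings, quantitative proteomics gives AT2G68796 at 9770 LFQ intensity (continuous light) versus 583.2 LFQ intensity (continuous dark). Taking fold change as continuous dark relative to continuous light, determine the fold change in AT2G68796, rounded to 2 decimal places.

0.06

Fold change = 583.2 / 9770 = 0.060
AT2G68796 is downregulated.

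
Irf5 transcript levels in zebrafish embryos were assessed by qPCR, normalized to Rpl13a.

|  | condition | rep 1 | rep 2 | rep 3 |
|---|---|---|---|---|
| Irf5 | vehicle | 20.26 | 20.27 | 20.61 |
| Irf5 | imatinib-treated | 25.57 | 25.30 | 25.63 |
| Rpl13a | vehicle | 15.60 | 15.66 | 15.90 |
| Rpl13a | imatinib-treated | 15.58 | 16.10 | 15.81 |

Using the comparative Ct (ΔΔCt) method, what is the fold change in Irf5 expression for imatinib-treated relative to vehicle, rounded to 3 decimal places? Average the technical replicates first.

0.031

Mean Ct: Irf5 vehicle 20.380; Irf5 imatinib-treated 25.500; Rpl13a vehicle 15.720; Rpl13a imatinib-treated 15.830
ΔCt(vehicle) = 20.380 − 15.720 = 4.660
ΔCt(imatinib-treated) = 25.500 − 15.830 = 9.670
ΔΔCt = 9.670 − 4.660 = 5.010
Fold change = 2^(−5.010) = 0.0310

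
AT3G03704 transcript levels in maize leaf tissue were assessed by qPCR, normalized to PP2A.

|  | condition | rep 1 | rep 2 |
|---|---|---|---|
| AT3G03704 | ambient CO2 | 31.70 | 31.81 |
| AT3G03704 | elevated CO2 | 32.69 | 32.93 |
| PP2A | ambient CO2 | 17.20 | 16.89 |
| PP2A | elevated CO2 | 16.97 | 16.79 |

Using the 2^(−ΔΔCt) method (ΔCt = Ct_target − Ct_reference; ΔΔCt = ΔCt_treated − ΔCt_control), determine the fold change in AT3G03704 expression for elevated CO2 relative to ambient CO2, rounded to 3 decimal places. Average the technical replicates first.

0.429

Mean Ct: AT3G03704 ambient CO2 31.755; AT3G03704 elevated CO2 32.810; PP2A ambient CO2 17.045; PP2A elevated CO2 16.880
ΔCt(ambient CO2) = 31.755 − 17.045 = 14.710
ΔCt(elevated CO2) = 32.810 − 16.880 = 15.930
ΔΔCt = 15.930 − 14.710 = 1.220
Fold change = 2^(−1.220) = 0.4293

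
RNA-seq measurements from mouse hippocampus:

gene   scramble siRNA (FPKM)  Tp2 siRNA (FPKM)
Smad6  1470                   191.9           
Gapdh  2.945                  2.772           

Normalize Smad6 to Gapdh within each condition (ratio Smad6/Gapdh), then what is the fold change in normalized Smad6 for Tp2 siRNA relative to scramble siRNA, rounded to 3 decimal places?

0.139

Smad6/Gapdh (scramble siRNA) = 1470 / 2.945 = 499.15
Smad6/Gapdh (Tp2 siRNA) = 191.9 / 2.772 = 69.228
Fold change = 69.228 / 499.15 = 0.1387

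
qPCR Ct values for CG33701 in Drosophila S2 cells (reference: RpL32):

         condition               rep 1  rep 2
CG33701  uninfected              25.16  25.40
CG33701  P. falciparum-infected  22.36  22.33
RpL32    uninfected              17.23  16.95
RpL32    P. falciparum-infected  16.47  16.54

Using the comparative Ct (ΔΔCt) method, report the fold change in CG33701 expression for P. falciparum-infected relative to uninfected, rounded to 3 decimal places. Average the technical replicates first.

5.098

Mean Ct: CG33701 uninfected 25.280; CG33701 P. falciparum-infected 22.345; RpL32 uninfected 17.090; RpL32 P. falciparum-infected 16.505
ΔCt(uninfected) = 25.280 − 17.090 = 8.190
ΔCt(P. falciparum-infected) = 22.345 − 16.505 = 5.840
ΔΔCt = 5.840 − 8.190 = -2.350
Fold change = 2^(−(-2.350)) = 2^2.350 = 5.0982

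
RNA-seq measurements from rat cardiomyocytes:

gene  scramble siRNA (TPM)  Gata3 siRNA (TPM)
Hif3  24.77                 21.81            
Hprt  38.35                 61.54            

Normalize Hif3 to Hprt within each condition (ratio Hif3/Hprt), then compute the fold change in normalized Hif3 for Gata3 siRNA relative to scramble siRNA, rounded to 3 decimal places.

0.549

Hif3/Hprt (scramble siRNA) = 24.77 / 38.35 = 0.64589
Hif3/Hprt (Gata3 siRNA) = 21.81 / 61.54 = 0.3544
Fold change = 0.3544 / 0.64589 = 0.5487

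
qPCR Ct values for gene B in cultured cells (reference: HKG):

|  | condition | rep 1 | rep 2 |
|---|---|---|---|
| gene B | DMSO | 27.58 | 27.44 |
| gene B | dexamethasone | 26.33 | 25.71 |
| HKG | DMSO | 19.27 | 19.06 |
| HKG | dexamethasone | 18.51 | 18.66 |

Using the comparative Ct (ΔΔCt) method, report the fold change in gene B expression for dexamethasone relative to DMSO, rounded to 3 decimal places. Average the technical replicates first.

1.879

Mean Ct: gene B DMSO 27.510; gene B dexamethasone 26.020; HKG DMSO 19.165; HKG dexamethasone 18.585
ΔCt(DMSO) = 27.510 − 19.165 = 8.345
ΔCt(dexamethasone) = 26.020 − 18.585 = 7.435
ΔΔCt = 7.435 − 8.345 = -0.910
Fold change = 2^(−(-0.910)) = 2^0.910 = 1.8790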